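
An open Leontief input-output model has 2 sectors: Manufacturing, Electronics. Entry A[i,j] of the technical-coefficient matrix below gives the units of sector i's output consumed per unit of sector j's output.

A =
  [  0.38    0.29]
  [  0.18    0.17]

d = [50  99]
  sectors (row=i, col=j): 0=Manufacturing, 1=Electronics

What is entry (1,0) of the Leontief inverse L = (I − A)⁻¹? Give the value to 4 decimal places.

Form M = I − A:
  [  0.62   -0.29]
  [ -0.18    0.83]
Leontief inverse L = M⁻¹:
  [  1.7950    0.6272]
  [  0.3893    1.3408]
Total output x = L · d:
  x_0 = 1.7950·50 + 0.6272·99 = 151.8382
  x_1 = 0.3893·50 + 1.3408·99 = 152.2059

L[1,0] = 0.3893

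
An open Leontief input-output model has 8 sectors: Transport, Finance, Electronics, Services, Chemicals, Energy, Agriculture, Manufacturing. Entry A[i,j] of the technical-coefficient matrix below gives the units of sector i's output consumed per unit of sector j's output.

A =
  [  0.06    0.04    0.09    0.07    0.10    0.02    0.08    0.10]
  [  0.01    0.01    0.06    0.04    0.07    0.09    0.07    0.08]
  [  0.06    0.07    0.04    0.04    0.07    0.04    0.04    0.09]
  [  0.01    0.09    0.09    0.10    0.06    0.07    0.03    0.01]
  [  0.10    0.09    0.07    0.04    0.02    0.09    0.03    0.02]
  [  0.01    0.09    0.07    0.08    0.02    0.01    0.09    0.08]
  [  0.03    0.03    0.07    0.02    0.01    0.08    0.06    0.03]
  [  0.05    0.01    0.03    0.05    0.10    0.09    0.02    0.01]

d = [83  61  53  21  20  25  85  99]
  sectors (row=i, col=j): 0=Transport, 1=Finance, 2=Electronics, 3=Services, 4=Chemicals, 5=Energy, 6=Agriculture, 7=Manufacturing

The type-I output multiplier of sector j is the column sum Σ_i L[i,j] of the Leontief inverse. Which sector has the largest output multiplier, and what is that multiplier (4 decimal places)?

Form M = I − A:
  [  0.94   -0.04   -0.09   -0.07   -0.10   -0.02   -0.08   -0.10]
  [ -0.01    0.99   -0.06   -0.04   -0.07   -0.09   -0.07   -0.08]
  [ -0.06   -0.07    0.96   -0.04   -0.07   -0.04   -0.04   -0.09]
  [ -0.01   -0.09   -0.09    0.90   -0.06   -0.07   -0.03   -0.01]
  [ -0.10   -0.09   -0.07   -0.04    0.98   -0.09   -0.03   -0.02]
  [ -0.01   -0.09   -0.07   -0.08   -0.02    0.99   -0.09   -0.08]
  [ -0.03   -0.03   -0.07   -0.02   -0.01   -0.08    0.94   -0.03]
  [ -0.05   -0.01   -0.03   -0.05   -0.10   -0.09   -0.02    0.99]
Leontief inverse L = M⁻¹:
  [  1.1053    0.0937    0.1523    0.1223    0.1560    0.0836    0.1276    0.1481]
  [  0.0414    1.0532    0.1065    0.0805    0.1077    0.1356    0.1079    0.1162]
  [  0.0945    0.1111    1.0903    0.0831    0.1166    0.0909    0.0806    0.1306]
  [  0.0403    0.1391    0.1432    1.1467    0.1032    0.1205    0.0724    0.0539]
  [  0.1317    0.1346    0.1247    0.0870    1.0686    0.1360    0.0780    0.0713]
  [  0.0386    0.1284    0.1181    0.1206    0.0639    1.0627    0.1280    0.1173]
  [  0.0517    0.0619    0.1063    0.0511    0.0403    0.1123    1.0924    0.0634]
  [  0.0790    0.0523    0.0745    0.0882    0.1323    0.1270    0.0552    1.0446]
Total output x = L · d:
  x_0 = 1.1053·83 + 0.0937·61 + 0.1523·53 + 0.1223·21 + 0.1560·20 + 0.0836·25 + 0.1276·85 + 0.1481·99 = 138.8072
  x_1 = 0.0414·83 + 1.0532·61 + 0.1065·53 + 0.0805·21 + 0.1077·20 + 0.1356·25 + 0.1079·85 + 0.1162·99 = 101.2367
  x_2 = 0.0945·83 + 0.1111·61 + 1.0903·53 + 0.0831·21 + 0.1166·20 + 0.0909·25 + 0.0806·85 + 0.1306·99 = 98.5420
  x_3 = 0.0403·83 + 0.1391·61 + 0.1432·53 + 1.1467·21 + 0.1032·20 + 0.1205·25 + 0.0724·85 + 0.0539·99 = 60.0687
  x_4 = 0.1317·83 + 0.1346·61 + 0.1247·53 + 0.0870·21 + 1.0686·20 + 0.1360·25 + 0.0780·85 + 0.0713·99 = 66.0427
  x_5 = 0.0386·83 + 0.1284·61 + 0.1181·53 + 0.1206·21 + 0.0639·20 + 1.0627·25 + 0.1280·85 + 0.1173·99 = 70.1591
  x_6 = 0.0517·83 + 0.0619·61 + 0.1063·53 + 0.0511·21 + 0.0403·20 + 0.1123·25 + 1.0924·85 + 0.0634·99 = 117.5086
  x_7 = 0.0790·83 + 0.0523·61 + 0.0745·53 + 0.0882·21 + 0.1323·20 + 0.1270·25 + 0.0552·85 + 1.0446·99 = 129.4759
Output multipliers (column sums of L):
  Transport: 1.5825
  Finance: 1.7742
  Electronics: 1.9160
  Services: 1.7795
  Chemicals: 1.7884
  Energy: 1.8686
  Agriculture: 1.7421
  Manufacturing: 1.7454

Electronics (1.9160)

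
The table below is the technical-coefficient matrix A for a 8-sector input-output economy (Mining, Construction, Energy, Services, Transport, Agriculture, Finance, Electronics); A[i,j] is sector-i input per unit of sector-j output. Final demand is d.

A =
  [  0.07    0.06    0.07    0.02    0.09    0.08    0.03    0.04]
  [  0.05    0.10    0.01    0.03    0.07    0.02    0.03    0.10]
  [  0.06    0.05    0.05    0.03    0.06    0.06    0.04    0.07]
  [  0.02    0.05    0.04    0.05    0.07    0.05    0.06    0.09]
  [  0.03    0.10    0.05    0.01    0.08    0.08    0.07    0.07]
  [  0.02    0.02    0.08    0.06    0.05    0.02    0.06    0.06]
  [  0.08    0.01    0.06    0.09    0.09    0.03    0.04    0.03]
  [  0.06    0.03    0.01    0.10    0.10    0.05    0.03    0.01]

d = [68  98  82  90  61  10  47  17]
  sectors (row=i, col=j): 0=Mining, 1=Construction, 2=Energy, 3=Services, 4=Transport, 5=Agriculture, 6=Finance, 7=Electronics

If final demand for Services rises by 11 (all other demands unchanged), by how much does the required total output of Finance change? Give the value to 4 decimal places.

Form M = I − A:
  [  0.93   -0.06   -0.07   -0.02   -0.09   -0.08   -0.03   -0.04]
  [ -0.05    0.90   -0.01   -0.03   -0.07   -0.02   -0.03   -0.10]
  [ -0.06   -0.05    0.95   -0.03   -0.06   -0.06   -0.04   -0.07]
  [ -0.02   -0.05   -0.04    0.95   -0.07   -0.05   -0.06   -0.09]
  [ -0.03   -0.10   -0.05   -0.01    0.92   -0.08   -0.07   -0.07]
  [ -0.02   -0.02   -0.08   -0.06   -0.05    0.98   -0.06   -0.06]
  [ -0.08   -0.01   -0.06   -0.09   -0.09   -0.03    0.96   -0.03]
  [ -0.06   -0.03   -0.01   -0.10   -0.10   -0.05   -0.03    0.99]
Leontief inverse L = M⁻¹:
  [  1.1081    0.1060    0.1083    0.0550    0.1504    0.1209    0.0672    0.0881]
  [  0.0850    1.1432    0.0377    0.0646    0.1271    0.0553    0.0611    0.1416]
  [  0.0954    0.0898    1.0834    0.0651    0.1163    0.0967    0.0730    0.1117]
  [  0.0556    0.0898    0.0723    1.0886    0.1282    0.0865    0.0945    0.1326]
  [  0.0713    0.1476    0.0874    0.0515    1.1449    0.1197    0.1084    0.1201]
  [  0.0517    0.0534    0.1089    0.0925    0.0998    1.0530    0.0897    0.0972]
  [  0.1155    0.0525    0.0969    0.1231    0.1484    0.0716    1.0763    0.0755]
  [  0.0896    0.0702    0.0432    0.1295    0.1523    0.0862    0.0643    1.0536]
Total output x = L · d:
  x_0 = 1.1081·68 + 0.1060·98 + 0.1083·82 + 0.0550·90 + 0.1504·61 + 0.1209·10 + 0.0672·47 + 0.0881·17 = 114.6094
  x_1 = 0.0850·68 + 1.1432·98 + 0.0377·82 + 0.0646·90 + 0.1271·61 + 0.0553·10 + 0.0611·47 + 0.1416·17 = 140.3060
  x_2 = 0.0954·68 + 0.0898·98 + 1.0834·82 + 0.0651·90 + 0.1163·61 + 0.0967·10 + 0.0730·47 + 0.1117·17 = 123.3774
  x_3 = 0.0556·68 + 0.0898·98 + 0.0723·82 + 1.0886·90 + 0.1282·61 + 0.0865·10 + 0.0945·47 + 0.1326·17 = 131.8628
  x_4 = 0.0713·68 + 0.1476·98 + 0.0874·82 + 0.0515·90 + 1.1449·61 + 0.1197·10 + 0.1084·47 + 0.1201·17 = 109.2823
  x_5 = 0.0517·68 + 0.0534·98 + 0.1089·82 + 0.0925·90 + 0.0998·61 + 1.0530·10 + 0.0897·47 + 0.0972·17 = 48.4892
  x_6 = 0.1155·68 + 0.0525·98 + 0.0969·82 + 0.1231·90 + 0.1484·61 + 0.0716·10 + 1.0763·47 + 0.0755·17 = 93.6563
  x_7 = 0.0896·68 + 0.0702·98 + 0.0432·82 + 0.1295·90 + 0.1523·61 + 0.0862·10 + 0.0643·47 + 1.0536·17 = 59.2608
Δx_6 = L[6,3] · Δd_3 = 0.1231 · 11 = 1.3545

1.3545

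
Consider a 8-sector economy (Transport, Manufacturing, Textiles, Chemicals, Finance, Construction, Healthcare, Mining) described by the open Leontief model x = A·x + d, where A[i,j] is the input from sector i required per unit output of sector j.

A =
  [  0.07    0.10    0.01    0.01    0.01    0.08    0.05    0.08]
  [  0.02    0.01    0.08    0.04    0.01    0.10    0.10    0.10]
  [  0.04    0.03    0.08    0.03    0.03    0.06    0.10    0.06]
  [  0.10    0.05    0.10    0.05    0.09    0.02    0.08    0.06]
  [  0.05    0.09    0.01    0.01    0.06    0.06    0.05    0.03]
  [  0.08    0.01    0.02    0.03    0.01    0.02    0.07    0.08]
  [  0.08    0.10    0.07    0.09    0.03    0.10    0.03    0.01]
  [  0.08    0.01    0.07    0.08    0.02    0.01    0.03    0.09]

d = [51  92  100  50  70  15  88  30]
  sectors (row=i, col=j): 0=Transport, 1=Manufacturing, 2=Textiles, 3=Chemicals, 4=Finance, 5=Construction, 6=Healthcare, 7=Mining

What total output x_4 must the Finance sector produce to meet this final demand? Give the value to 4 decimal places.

108.3362

Form M = I − A:
  [  0.93   -0.10   -0.01   -0.01   -0.01   -0.08   -0.05   -0.08]
  [ -0.02    0.99   -0.08   -0.04   -0.01   -0.10   -0.10   -0.10]
  [ -0.04   -0.03    0.92   -0.03   -0.03   -0.06   -0.10   -0.06]
  [ -0.10   -0.05   -0.10    0.95   -0.09   -0.02   -0.08   -0.06]
  [ -0.05   -0.09   -0.01   -0.01    0.94   -0.06   -0.05   -0.03]
  [ -0.08   -0.01   -0.02   -0.03   -0.01    0.98   -0.07   -0.08]
  [ -0.08   -0.10   -0.07   -0.09   -0.03   -0.10    0.97   -0.01]
  [ -0.08   -0.01   -0.07   -0.08   -0.02   -0.01   -0.03    0.91]
Leontief inverse L = M⁻¹:
  [  1.1158    0.1307    0.0481    0.0427    0.0259    0.1207    0.0936    0.1309]
  [  0.0762    1.0466    0.1267    0.0804    0.0331    0.1411    0.1481    0.1505]
  [  0.0903    0.0681    1.1231    0.0659    0.0519    0.1036    0.1463    0.1062]
  [  0.1615    0.1031    0.1520    1.0906    0.1199    0.0781    0.1401    0.1198]
  [  0.0884    0.1206    0.0414    0.0362    1.0762    0.0985    0.0890    0.0713]
  [  0.1198    0.0409    0.0508    0.0575    0.0257    1.0517    0.1012    0.1166]
  [  0.1378    0.1416    0.1198    0.1259    0.0568    0.1512    1.0914    0.0710]
  [  0.1279    0.0451    0.1108    0.1112    0.0430    0.0457    0.0725    1.1360]
Total output x = L · d:
  x_0 = 1.1158·51 + 0.1307·92 + 0.0481·100 + 0.0427·50 + 0.0259·70 + 0.1207·15 + 0.0936·88 + 0.1309·30 = 91.6703
  x_1 = 0.0762·51 + 1.0466·92 + 0.1267·100 + 0.0804·50 + 0.0331·70 + 0.1411·15 + 0.1481·88 + 0.1505·30 = 138.8426
  x_2 = 0.0903·51 + 0.0681·92 + 1.1231·100 + 0.0659·50 + 0.0519·70 + 0.1036·15 + 0.1463·88 + 0.1062·30 = 147.7193
  x_3 = 0.1615·51 + 0.1031·92 + 0.1520·100 + 1.0906·50 + 0.1199·70 + 0.0781·15 + 0.1401·88 + 0.1198·30 = 112.9422
  x_4 = 0.0884·51 + 0.1206·92 + 0.0414·100 + 0.0362·50 + 1.0762·70 + 0.0985·15 + 0.0890·88 + 0.0713·30 = 108.3362
  x_5 = 0.1198·51 + 0.0409·92 + 0.0508·100 + 0.0575·50 + 0.0257·70 + 1.0517·15 + 0.1012·88 + 0.1166·30 = 47.8134
  x_6 = 0.1378·51 + 0.1416·92 + 0.1198·100 + 0.1259·50 + 0.0568·70 + 0.1512·15 + 1.0914·88 + 0.0710·30 = 142.7516
  x_7 = 0.1279·51 + 0.0451·92 + 0.1108·100 + 0.1112·50 + 0.0430·70 + 0.0457·15 + 0.0725·88 + 1.1360·30 = 71.4563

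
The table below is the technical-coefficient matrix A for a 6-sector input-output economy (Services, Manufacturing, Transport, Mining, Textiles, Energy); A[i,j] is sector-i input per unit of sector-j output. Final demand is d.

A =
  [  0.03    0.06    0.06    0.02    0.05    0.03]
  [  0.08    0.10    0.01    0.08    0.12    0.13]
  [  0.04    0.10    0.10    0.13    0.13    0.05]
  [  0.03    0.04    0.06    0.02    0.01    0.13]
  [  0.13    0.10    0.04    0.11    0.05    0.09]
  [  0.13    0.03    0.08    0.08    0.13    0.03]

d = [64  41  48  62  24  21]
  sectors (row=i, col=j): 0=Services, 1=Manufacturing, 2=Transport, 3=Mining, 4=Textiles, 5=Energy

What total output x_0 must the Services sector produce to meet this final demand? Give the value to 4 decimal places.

Form M = I − A:
  [  0.97   -0.06   -0.06   -0.02   -0.05   -0.03]
  [ -0.08    0.90   -0.01   -0.08   -0.12   -0.13]
  [ -0.04   -0.10    0.90   -0.13   -0.13   -0.05]
  [ -0.03   -0.04   -0.06    0.98   -0.01   -0.13]
  [ -0.13   -0.10   -0.04   -0.11    0.95   -0.09]
  [ -0.13   -0.03   -0.08   -0.08   -0.13    0.97]
Leontief inverse L = M⁻¹:
  [  1.0649    0.0951    0.0856    0.0563    0.0894    0.0659]
  [  0.1554    1.1625    0.0593    0.1439    0.1921    0.2008]
  [  0.1135    0.1723    1.1551    0.2036    0.2061    0.1325]
  [  0.0729    0.0745    0.0937    1.0606    0.0598    0.1648]
  [  0.1932    0.1598    0.0896    0.1674    1.1187    0.1582]
  [  0.1888    0.0905    0.1283    0.1387    0.1898    1.0917]
Total output x = L · d:
  x_0 = 1.0649·64 + 0.0951·41 + 0.0856·48 + 0.0563·62 + 0.0894·24 + 0.0659·21 = 83.1815
  x_1 = 0.1554·64 + 1.1625·41 + 0.0593·48 + 0.1439·62 + 0.1921·24 + 0.2008·21 = 78.2011
  x_2 = 0.1135·64 + 0.1723·41 + 1.1551·48 + 0.2036·62 + 0.2061·24 + 0.1325·21 = 90.1238
  x_3 = 0.0729·64 + 0.0745·41 + 0.0937·48 + 1.0606·62 + 0.0598·24 + 0.1648·21 = 82.8698
  x_4 = 0.1932·64 + 0.1598·41 + 0.0896·48 + 0.1674·62 + 1.1187·24 + 0.1582·21 = 63.7652
  x_5 = 0.1888·64 + 0.0905·41 + 0.1283·48 + 0.1387·62 + 0.1898·24 + 1.0917·21 = 58.0295

83.1815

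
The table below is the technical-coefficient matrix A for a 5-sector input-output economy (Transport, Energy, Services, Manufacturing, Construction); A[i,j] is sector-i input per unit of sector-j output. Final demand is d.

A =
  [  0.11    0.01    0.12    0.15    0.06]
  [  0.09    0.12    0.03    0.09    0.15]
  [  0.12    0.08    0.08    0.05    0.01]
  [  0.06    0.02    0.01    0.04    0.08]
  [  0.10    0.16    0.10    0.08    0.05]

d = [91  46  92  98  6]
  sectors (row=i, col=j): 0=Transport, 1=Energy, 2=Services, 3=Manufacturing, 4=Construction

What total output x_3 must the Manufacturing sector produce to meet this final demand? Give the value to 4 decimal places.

119.7154

Form M = I − A:
  [  0.89   -0.01   -0.12   -0.15   -0.06]
  [ -0.09    0.88   -0.03   -0.09   -0.15]
  [ -0.12   -0.08    0.92   -0.05   -0.01]
  [ -0.06   -0.02   -0.01    0.96   -0.08]
  [ -0.10   -0.16   -0.10   -0.08    0.95]
Leontief inverse L = M⁻¹:
  [  1.1769    0.0519    0.1685    0.2060    0.1016]
  [  0.1663    1.1883    0.0853    0.1595    0.2125]
  [  0.1750    0.1151    1.1200    0.1006    0.0495]
  [  0.0937    0.0477    0.0367    1.0714    0.1041]
  [  0.1782    0.2217    0.1531    0.1494    1.1131]
Total output x = L · d:
  x_0 = 1.1769·91 + 0.0519·46 + 0.1685·92 + 0.2060·98 + 0.1016·6 = 145.7767
  x_1 = 0.1663·91 + 1.1883·46 + 0.0853·92 + 0.1595·98 + 0.2125·6 = 94.5441
  x_2 = 0.1750·91 + 0.1151·46 + 1.1200·92 + 0.1006·98 + 0.0495·6 = 134.4137
  x_3 = 0.0937·91 + 0.0477·46 + 0.0367·92 + 1.0714·98 + 0.1041·6 = 119.7154
  x_4 = 0.1782·91 + 0.2217·46 + 0.1531·92 + 0.1494·98 + 1.1131·6 = 61.8140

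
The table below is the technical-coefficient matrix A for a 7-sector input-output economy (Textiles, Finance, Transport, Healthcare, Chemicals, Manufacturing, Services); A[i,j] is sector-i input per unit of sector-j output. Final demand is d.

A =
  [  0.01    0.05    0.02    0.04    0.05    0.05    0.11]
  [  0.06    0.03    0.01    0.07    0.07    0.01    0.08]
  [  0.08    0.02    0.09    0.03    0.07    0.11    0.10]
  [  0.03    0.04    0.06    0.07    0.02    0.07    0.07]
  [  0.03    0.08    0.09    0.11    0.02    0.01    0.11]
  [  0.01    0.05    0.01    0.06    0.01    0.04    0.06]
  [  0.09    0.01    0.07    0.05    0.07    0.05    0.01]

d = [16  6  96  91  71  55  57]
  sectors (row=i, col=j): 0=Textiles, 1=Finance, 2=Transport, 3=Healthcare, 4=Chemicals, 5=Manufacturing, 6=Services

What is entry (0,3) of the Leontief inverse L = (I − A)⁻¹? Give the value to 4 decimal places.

Form M = I − A:
  [  0.99   -0.05   -0.02   -0.04   -0.05   -0.05   -0.11]
  [ -0.06    0.97   -0.01   -0.07   -0.07   -0.01   -0.08]
  [ -0.08   -0.02    0.91   -0.03   -0.07   -0.11   -0.10]
  [ -0.03   -0.04   -0.06    0.93   -0.02   -0.07   -0.07]
  [ -0.03   -0.08   -0.09   -0.11    0.98   -0.01   -0.11]
  [ -0.01   -0.05   -0.01   -0.06   -0.01    0.96   -0.06]
  [ -0.09   -0.01   -0.07   -0.05   -0.07   -0.05    0.99]
Leontief inverse L = M⁻¹:
  [  1.0363    0.0687    0.0474    0.0724    0.0736    0.0736    0.1433]
  [  0.0839    1.0510    0.0389    0.1035    0.0930    0.0344    0.1179]
  [  0.1158    0.0504    1.1311    0.0758    0.1046    0.1510    0.1573]
  [  0.0565    0.0602    0.0885    1.1027    0.0448    0.1003    0.1091]
  [  0.0684    0.1037    0.1299    0.1516    1.0556    0.0499    0.1601]
  [  0.0276    0.0629    0.0274    0.0827    0.0263    1.0576    0.0838]
  [  0.1123    0.0340    0.0997    0.0836    0.0933    0.0797    1.0565]
Total output x = L · d:
  x_0 = 1.0363·16 + 0.0687·6 + 0.0474·96 + 0.0724·91 + 0.0736·71 + 0.0736·55 + 0.1433·57 = 45.5796
  x_1 = 0.0839·16 + 1.0510·6 + 0.0389·96 + 0.1035·91 + 0.0930·71 + 0.0344·55 + 0.1179·57 = 36.0182
  x_2 = 0.1158·16 + 0.0504·6 + 1.1311·96 + 0.0758·91 + 0.1046·71 + 0.1510·55 + 0.1573·57 = 142.3426
  x_3 = 0.0565·16 + 0.0602·6 + 0.0885·96 + 1.1027·91 + 0.0448·71 + 0.1003·55 + 0.1091·57 = 125.0306
  x_4 = 0.0684·16 + 0.1037·6 + 0.1299·96 + 0.1516·91 + 1.0556·71 + 0.0499·55 + 0.1601·57 = 114.8120
  x_5 = 0.0276·16 + 0.0629·6 + 0.0274·96 + 0.0827·91 + 0.0263·71 + 1.0576·55 + 0.0838·57 = 75.7860
  x_6 = 0.1123·16 + 0.0340·6 + 0.0997·96 + 0.0836·91 + 0.0933·71 + 0.0797·55 + 1.0565·57 = 90.4081

L[0,3] = 0.0724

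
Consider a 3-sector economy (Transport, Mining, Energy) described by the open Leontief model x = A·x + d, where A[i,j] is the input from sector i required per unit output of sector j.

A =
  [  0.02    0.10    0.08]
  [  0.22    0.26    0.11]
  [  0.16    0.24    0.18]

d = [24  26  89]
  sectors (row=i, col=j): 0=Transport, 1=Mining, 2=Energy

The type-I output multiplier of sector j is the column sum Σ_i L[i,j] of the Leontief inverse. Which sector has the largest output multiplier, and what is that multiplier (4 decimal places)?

Form M = I − A:
  [  0.98   -0.10   -0.08]
  [ -0.22    0.74   -0.11]
  [ -0.16   -0.24    0.82]
Leontief inverse L = M⁻¹:
  [  1.0843    0.1891    0.1311]
  [  0.3699    1.4773    0.2343]
  [  0.3198    0.4693    1.3137]
Total output x = L · d:
  x_0 = 1.0843·24 + 0.1891·26 + 0.1311·89 = 42.6093
  x_1 = 0.3699·24 + 1.4773·26 + 0.2343·89 = 68.1369
  x_2 = 0.3198·24 + 0.4693·26 + 1.3137·89 = 136.7931
Output multipliers (column sums of L):
  Transport: 1.7740
  Mining: 2.1356
  Energy: 1.6791

Mining (2.1356)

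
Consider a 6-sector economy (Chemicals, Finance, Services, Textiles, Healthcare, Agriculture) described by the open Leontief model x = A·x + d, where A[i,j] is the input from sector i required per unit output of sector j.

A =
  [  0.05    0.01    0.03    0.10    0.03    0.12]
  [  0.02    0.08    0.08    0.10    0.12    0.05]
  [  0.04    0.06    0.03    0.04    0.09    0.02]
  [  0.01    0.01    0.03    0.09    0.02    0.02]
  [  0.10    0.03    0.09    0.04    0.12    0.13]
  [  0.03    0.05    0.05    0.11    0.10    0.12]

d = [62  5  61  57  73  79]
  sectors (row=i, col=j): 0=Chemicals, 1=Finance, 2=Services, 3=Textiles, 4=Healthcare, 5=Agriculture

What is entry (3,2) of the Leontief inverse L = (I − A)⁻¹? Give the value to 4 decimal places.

Form M = I − A:
  [  0.95   -0.01   -0.03   -0.10   -0.03   -0.12]
  [ -0.02    0.92   -0.08   -0.10   -0.12   -0.05]
  [ -0.04   -0.06    0.97   -0.04   -0.09   -0.02]
  [ -0.01   -0.01   -0.03    0.91   -0.02   -0.02]
  [ -0.10   -0.03   -0.09   -0.04    0.88   -0.13]
  [ -0.03   -0.05   -0.05   -0.11   -0.10    0.88]
Leontief inverse L = M⁻¹:
  [  1.0693    0.0278    0.0545    0.1455    0.0675    0.1619]
  [  0.0522    1.1085    0.1198    0.1532    0.1804    0.1030]
  [  0.0623    0.0777    1.0565    0.0745    0.1290    0.0577]
  [  0.0188    0.0181    0.0416    1.1106    0.0366    0.0352]
  [  0.1395    0.0612    0.1334    0.1048    1.1886    0.2035]
  [  0.0612    0.0776    0.0891    0.1686    0.1595    1.1785]
Total output x = L · d:
  x_0 = 1.0693·62 + 0.0278·5 + 0.0545·61 + 0.1455·57 + 0.0675·73 + 0.1619·79 = 95.7668
  x_1 = 0.0522·62 + 1.1085·5 + 0.1198·61 + 0.1532·57 + 0.1804·73 + 0.1030·79 = 46.1221
  x_2 = 0.0623·62 + 0.0777·5 + 1.0565·61 + 0.0745·57 + 0.1290·73 + 0.0577·79 = 86.9192
  x_3 = 0.0188·62 + 0.0181·5 + 0.0416·61 + 1.1106·57 + 0.0366·73 + 0.0352·79 = 72.5540
  x_4 = 0.1395·62 + 0.0612·5 + 0.1334·61 + 0.1048·57 + 1.1886·73 + 0.2035·79 = 125.9112
  x_5 = 0.0612·62 + 0.0776·5 + 0.0891·61 + 0.1686·57 + 0.1595·73 + 1.1785·79 = 123.9740

L[3,2] = 0.0416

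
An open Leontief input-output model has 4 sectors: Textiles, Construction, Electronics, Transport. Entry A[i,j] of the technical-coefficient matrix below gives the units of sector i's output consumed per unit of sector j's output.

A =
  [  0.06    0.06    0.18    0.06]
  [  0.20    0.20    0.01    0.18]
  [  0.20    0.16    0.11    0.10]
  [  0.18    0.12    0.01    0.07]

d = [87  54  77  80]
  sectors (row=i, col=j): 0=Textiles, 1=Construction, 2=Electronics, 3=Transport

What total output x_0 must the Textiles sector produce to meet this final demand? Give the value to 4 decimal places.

Form M = I − A:
  [  0.94   -0.06   -0.18   -0.06]
  [ -0.20    0.80   -0.01   -0.18]
  [ -0.20   -0.16    0.89   -0.10]
  [ -0.18   -0.12   -0.01    0.93]
Leontief inverse L = M⁻¹:
  [  1.1734    0.1559    0.2405    0.1317]
  [  0.3603    1.3391    0.0912    0.2922]
  [  0.3596    0.2989    1.2021    0.2103]
  [  0.2775    0.2062    0.0713    1.1407]
Total output x = L · d:
  x_0 = 1.1734·87 + 0.1559·54 + 0.2405·77 + 0.1317·80 = 139.5646
  x_1 = 0.3603·87 + 1.3391·54 + 0.0912·77 + 0.2922·80 = 134.0553
  x_2 = 0.3596·87 + 0.2989·54 + 1.2021·77 + 0.2103·80 = 156.8129
  x_3 = 0.2775·87 + 0.2062·54 + 0.0713·77 + 1.1407·80 = 132.0176

139.5646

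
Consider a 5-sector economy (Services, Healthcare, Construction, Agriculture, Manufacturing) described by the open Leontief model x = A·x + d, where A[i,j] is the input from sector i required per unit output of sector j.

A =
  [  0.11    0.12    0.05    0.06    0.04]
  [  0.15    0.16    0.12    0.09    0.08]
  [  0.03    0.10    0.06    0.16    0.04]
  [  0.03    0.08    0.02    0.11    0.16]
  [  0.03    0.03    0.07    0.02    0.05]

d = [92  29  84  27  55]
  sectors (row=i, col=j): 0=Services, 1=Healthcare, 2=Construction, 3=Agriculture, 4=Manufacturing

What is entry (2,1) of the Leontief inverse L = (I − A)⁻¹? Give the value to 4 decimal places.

Form M = I − A:
  [  0.89   -0.12   -0.05   -0.06   -0.04]
  [ -0.15    0.84   -0.12   -0.09   -0.08]
  [ -0.03   -0.10    0.94   -0.16   -0.04]
  [ -0.03   -0.08   -0.02    0.89   -0.16]
  [ -0.03   -0.03   -0.07   -0.02    0.95]
Leontief inverse L = M⁻¹:
  [  1.1662    0.1923    0.0957    0.1173    0.0891]
  [  0.2316    1.2690    0.1897    0.1815    0.1552]
  [  0.0761    0.1668    1.1014    0.2223    0.1011]
  [  0.0711    0.1353    0.0615    1.1579    0.2120]
  [  0.0512    0.0613    0.0915    0.0502    1.0723]
Total output x = L · d:
  x_0 = 1.1662·92 + 0.1923·29 + 0.0957·84 + 0.1173·27 + 0.0891·55 = 128.9742
  x_1 = 0.2316·92 + 1.2690·29 + 0.1897·84 + 0.1815·27 + 0.1552·55 = 87.4836
  x_2 = 0.0761·92 + 0.1668·29 + 1.1014·84 + 0.2223·27 + 0.1011·55 = 115.9205
  x_3 = 0.0711·92 + 0.1353·29 + 0.0615·84 + 1.1579·27 + 0.2120·55 = 58.5472
  x_4 = 0.0512·92 + 0.0613·29 + 0.0915·84 + 0.0502·27 + 1.0723·55 = 74.5043

L[2,1] = 0.1668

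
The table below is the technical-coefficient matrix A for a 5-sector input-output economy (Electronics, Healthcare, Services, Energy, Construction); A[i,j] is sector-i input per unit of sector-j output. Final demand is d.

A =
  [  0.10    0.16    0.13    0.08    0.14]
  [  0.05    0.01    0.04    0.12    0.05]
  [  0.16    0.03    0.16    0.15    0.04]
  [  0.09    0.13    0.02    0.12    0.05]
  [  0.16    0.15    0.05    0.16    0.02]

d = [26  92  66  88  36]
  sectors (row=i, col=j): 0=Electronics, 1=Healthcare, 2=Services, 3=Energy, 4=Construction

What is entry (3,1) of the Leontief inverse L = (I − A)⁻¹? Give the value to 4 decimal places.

L[3,1] = 0.2017

Form M = I − A:
  [  0.90   -0.16   -0.13   -0.08   -0.14]
  [ -0.05    0.99   -0.04   -0.12   -0.05]
  [ -0.16   -0.03    0.84   -0.15   -0.04]
  [ -0.09   -0.13   -0.02    0.88   -0.05]
  [ -0.16   -0.15   -0.05   -0.16    0.98]
Leontief inverse L = M⁻¹:
  [  1.2244    0.2655    0.2199    0.2229    0.2088]
  [  0.1056    1.0659    0.0763    0.1829    0.0819]
  [  0.2781    0.1364    1.2533    0.2779    0.1120]
  [  0.1617    0.2017    0.0692    1.2082    0.0979]
  [  0.2567    0.2464    0.1228    0.2758    1.0887]
Total output x = L · d:
  x_0 = 1.2244·26 + 0.2655·92 + 0.2199·66 + 0.2229·88 + 0.2088·36 = 97.9015
  x_1 = 0.1056·26 + 1.0659·92 + 0.0763·66 + 0.1829·88 + 0.0819·36 = 124.8895
  x_2 = 0.2781·26 + 0.1364·92 + 1.2533·66 + 0.2779·88 + 0.1120·36 = 130.9802
  x_3 = 0.1617·26 + 0.2017·92 + 0.0692·66 + 1.2082·88 + 0.0979·36 = 137.1727
  x_4 = 0.2567·26 + 0.2464·92 + 0.1228·66 + 0.2758·88 + 1.0887·36 = 100.9126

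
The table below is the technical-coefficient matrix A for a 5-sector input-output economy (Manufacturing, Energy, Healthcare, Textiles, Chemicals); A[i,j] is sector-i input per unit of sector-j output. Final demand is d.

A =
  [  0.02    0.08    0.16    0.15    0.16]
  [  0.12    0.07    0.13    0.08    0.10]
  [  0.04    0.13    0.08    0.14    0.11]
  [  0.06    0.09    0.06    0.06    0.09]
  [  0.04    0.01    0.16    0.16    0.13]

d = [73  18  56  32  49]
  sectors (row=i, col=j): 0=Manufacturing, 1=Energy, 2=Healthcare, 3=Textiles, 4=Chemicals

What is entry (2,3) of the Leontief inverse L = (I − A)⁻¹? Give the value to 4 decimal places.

L[2,3] = 0.2459

Form M = I − A:
  [  0.98   -0.08   -0.16   -0.15   -0.16]
  [ -0.12    0.93   -0.13   -0.08   -0.10]
  [ -0.04   -0.13    0.92   -0.14   -0.11]
  [ -0.06   -0.09   -0.06    0.94   -0.09]
  [ -0.04   -0.01   -0.16   -0.16    0.87]
Leontief inverse L = M⁻¹:
  [  1.0798    0.1613    0.2773    0.2751    0.2806]
  [  0.1709    1.1451    0.2416    0.1971    0.2140]
  [  0.0968    0.2002    1.1857    0.2459    0.2162]
  [  0.0999    0.1407    0.1414    1.1418    0.1705]
  [  0.0878    0.0833    0.2596    0.2701    1.2359]
Total output x = L · d:
  x_0 = 1.0798·73 + 0.1613·18 + 0.2773·56 + 0.2751·32 + 0.2806·49 = 119.8119
  x_1 = 0.1709·73 + 1.1451·18 + 0.2416·56 + 0.1971·32 + 0.2140·49 = 63.4101
  x_2 = 0.0968·73 + 0.2002·18 + 1.1857·56 + 0.2459·32 + 0.2162·49 = 95.5278
  x_3 = 0.0999·73 + 0.1407·18 + 0.1414·56 + 1.1418·32 + 0.1705·49 = 62.6335
  x_4 = 0.0878·73 + 0.0833·18 + 0.2596·56 + 0.2701·32 + 1.2359·49 = 91.6464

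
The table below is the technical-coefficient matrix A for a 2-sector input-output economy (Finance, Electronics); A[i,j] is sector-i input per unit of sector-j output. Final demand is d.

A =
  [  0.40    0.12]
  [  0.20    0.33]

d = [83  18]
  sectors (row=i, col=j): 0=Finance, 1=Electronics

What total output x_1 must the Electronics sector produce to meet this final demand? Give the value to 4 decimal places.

72.4868

Form M = I − A:
  [  0.60   -0.12]
  [ -0.20    0.67]
Leontief inverse L = M⁻¹:
  [  1.7725    0.3175]
  [  0.5291    1.5873]
Total output x = L · d:
  x_0 = 1.7725·83 + 0.3175·18 = 152.8307
  x_1 = 0.5291·83 + 1.5873·18 = 72.4868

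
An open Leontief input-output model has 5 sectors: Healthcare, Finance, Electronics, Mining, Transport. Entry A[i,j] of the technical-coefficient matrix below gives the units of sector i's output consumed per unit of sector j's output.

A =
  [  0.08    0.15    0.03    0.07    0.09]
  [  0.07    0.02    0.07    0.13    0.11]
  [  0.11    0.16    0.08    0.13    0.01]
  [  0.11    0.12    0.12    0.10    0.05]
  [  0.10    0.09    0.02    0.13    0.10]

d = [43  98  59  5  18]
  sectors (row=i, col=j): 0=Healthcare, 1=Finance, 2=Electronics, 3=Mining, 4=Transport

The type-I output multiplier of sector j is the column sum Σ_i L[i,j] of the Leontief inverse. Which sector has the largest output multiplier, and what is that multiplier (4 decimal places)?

Form M = I − A:
  [  0.92   -0.15   -0.03   -0.07   -0.09]
  [ -0.07    0.98   -0.07   -0.13   -0.11]
  [ -0.11   -0.16    0.92   -0.13   -0.01]
  [ -0.11   -0.12   -0.12    0.90   -0.05]
  [ -0.10   -0.09   -0.02   -0.13    0.90]
Leontief inverse L = M⁻¹:
  [  1.1480    0.2212    0.0777    0.1543    0.1513]
  [  0.1409    1.1022    0.1195    0.2108    0.1618]
  [  0.1911    0.2506    1.1435    0.2271    0.0751]
  [  0.1942    0.2169    0.1819    1.2004    0.1146]
  [  0.1739    0.1717    0.0723    0.2167    1.1623]
Total output x = L · d:
  x_0 = 1.1480·43 + 0.2212·98 + 0.0777·59 + 0.1543·5 + 0.1513·18 = 79.1150
  x_1 = 0.1409·43 + 1.1022·98 + 0.1195·59 + 0.2108·5 + 0.1618·18 = 125.0880
  x_2 = 0.1911·43 + 0.2506·98 + 1.1435·59 + 0.2271·5 + 0.0751·18 = 102.7347
  x_3 = 0.1942·43 + 0.2169·98 + 0.1819·59 + 1.2004·5 + 0.1146·18 = 48.4112
  x_4 = 0.1739·43 + 0.1717·98 + 0.0723·59 + 0.2167·5 + 1.1623·18 = 50.5751
Output multipliers (column sums of L):
  Healthcare: 1.8482
  Finance: 1.9626
  Electronics: 1.5948
  Mining: 2.0092
  Transport: 1.6652

Mining (2.0092)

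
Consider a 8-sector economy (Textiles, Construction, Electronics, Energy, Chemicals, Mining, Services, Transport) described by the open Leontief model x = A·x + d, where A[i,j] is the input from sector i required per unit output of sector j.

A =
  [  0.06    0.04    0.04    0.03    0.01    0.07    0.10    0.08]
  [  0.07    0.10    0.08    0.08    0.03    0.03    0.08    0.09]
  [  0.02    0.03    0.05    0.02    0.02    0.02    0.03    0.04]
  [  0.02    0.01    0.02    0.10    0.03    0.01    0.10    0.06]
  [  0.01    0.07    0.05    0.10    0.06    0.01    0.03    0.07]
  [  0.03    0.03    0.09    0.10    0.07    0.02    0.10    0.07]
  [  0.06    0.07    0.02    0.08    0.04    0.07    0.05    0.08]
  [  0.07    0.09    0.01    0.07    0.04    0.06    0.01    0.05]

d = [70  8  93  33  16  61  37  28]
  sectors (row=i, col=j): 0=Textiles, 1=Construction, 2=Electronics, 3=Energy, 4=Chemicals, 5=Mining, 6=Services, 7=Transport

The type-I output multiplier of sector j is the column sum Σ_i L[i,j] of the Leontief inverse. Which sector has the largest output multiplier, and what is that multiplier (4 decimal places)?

Energy (2.0064)

Form M = I − A:
  [  0.94   -0.04   -0.04   -0.03   -0.01   -0.07   -0.10   -0.08]
  [ -0.07    0.90   -0.08   -0.08   -0.03   -0.03   -0.08   -0.09]
  [ -0.02   -0.03    0.95   -0.02   -0.02   -0.02   -0.03   -0.04]
  [ -0.02   -0.01   -0.02    0.90   -0.03   -0.01   -0.10   -0.06]
  [ -0.01   -0.07   -0.05   -0.10    0.94   -0.01   -0.03   -0.07]
  [ -0.03   -0.03   -0.09   -0.10   -0.07    0.98   -0.10   -0.07]
  [ -0.06   -0.07   -0.02   -0.08   -0.04   -0.07    0.95   -0.08]
  [ -0.07   -0.09   -0.01   -0.07   -0.04   -0.06   -0.01    0.95]
Leontief inverse L = M⁻¹:
  [  1.0961    0.0829    0.0710    0.0843    0.0379    0.1020    0.1468    0.1311]
  [  0.1150    1.1553    0.1195    0.1481    0.0629    0.0676    0.1395    0.1549]
  [  0.0372    0.0521    1.0664    0.0469    0.0338    0.0346    0.0523    0.0654]
  [  0.0461    0.0418    0.0394    1.1466    0.0518    0.0335    0.1365    0.0997]
  [  0.0385    0.1083    0.0768    0.1519    1.0845    0.0323    0.0704    0.1145]
  [  0.0652    0.0758    0.1219    0.1626    0.1009    1.0509    0.1493    0.1255]
  [  0.0974    0.1161    0.0548    0.1426    0.0707    0.1010    1.1037    0.1361]
  [  0.1022    0.1298    0.0422    0.1234    0.0657    0.0856    0.0587    1.0992]
Total output x = L · d:
  x_0 = 1.0961·70 + 0.0829·8 + 0.0710·93 + 0.0843·33 + 0.0379·16 + 0.1020·61 + 0.1468·37 + 0.1311·28 = 102.7142
  x_1 = 0.1150·70 + 1.1553·8 + 0.1195·93 + 0.1481·33 + 0.0629·16 + 0.0676·61 + 0.1395·37 + 0.1549·28 = 47.9287
  x_2 = 0.0372·70 + 0.0521·8 + 1.0664·93 + 0.0469·33 + 0.0338·16 + 0.0346·61 + 0.0523·37 + 0.0654·28 = 110.1666
  x_3 = 0.0461·70 + 0.0418·8 + 0.0394·93 + 1.1466·33 + 0.0518·16 + 0.0335·61 + 0.1365·37 + 0.0997·28 = 55.7800
  x_4 = 0.0385·70 + 0.1083·8 + 0.0768·93 + 0.1519·33 + 1.0845·16 + 0.0323·61 + 0.0704·37 + 0.1145·28 = 40.8489
  x_5 = 0.0652·70 + 0.0758·8 + 0.1219·93 + 0.1626·33 + 0.1009·16 + 1.0509·61 + 0.1493·37 + 0.1255·28 = 96.6317
  x_6 = 0.0974·70 + 0.1161·8 + 0.0548·93 + 0.1426·33 + 0.0707·16 + 0.1010·61 + 1.1037·37 + 0.1361·28 = 69.4888
  x_7 = 0.1022·70 + 0.1298·8 + 0.0422·93 + 0.1234·33 + 0.0657·16 + 0.0856·61 + 0.0587·37 + 1.0992·28 = 55.4069
Output multipliers (column sums of L):
  Textiles: 1.5978
  Construction: 1.7621
  Electronics: 1.5921
  Energy: 2.0064
  Chemicals: 1.5082
  Mining: 1.5074
  Services: 1.8573
  Transport: 1.9265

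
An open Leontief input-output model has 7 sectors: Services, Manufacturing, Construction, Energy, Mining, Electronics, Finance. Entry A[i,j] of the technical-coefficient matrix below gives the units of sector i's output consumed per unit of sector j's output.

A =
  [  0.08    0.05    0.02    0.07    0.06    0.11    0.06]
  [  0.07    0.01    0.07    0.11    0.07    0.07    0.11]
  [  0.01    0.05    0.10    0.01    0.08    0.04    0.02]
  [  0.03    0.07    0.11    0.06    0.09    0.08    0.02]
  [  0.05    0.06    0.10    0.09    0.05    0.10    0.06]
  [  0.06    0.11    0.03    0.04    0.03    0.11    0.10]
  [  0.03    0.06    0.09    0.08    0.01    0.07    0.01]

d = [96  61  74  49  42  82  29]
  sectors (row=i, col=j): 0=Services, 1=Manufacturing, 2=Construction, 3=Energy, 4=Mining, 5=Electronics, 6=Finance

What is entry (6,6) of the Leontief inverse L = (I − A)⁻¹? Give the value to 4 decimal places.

L[6,6] = 1.0444

Form M = I − A:
  [  0.92   -0.05   -0.02   -0.07   -0.06   -0.11   -0.06]
  [ -0.07    0.99   -0.07   -0.11   -0.07   -0.07   -0.11]
  [ -0.01   -0.05    0.90   -0.01   -0.08   -0.04   -0.02]
  [ -0.03   -0.07   -0.11    0.94   -0.09   -0.08   -0.02]
  [ -0.05   -0.06   -0.10   -0.09    0.95   -0.10   -0.06]
  [ -0.06   -0.11   -0.03   -0.04   -0.03    0.89   -0.10]
  [ -0.03   -0.06   -0.09   -0.08   -0.01   -0.07    0.99]
Leontief inverse L = M⁻¹:
  [  1.1205    0.1020    0.0761    0.1230    0.1032    0.1811    0.1078]
  [  0.1089    1.0667    0.1389    0.1649    0.1190    0.1438    0.1530]
  [  0.0331    0.0814    1.1435    0.0426    0.1115    0.0822    0.0501]
  [  0.0663    0.1191    0.1732    1.1096    0.1380    0.1458    0.0663]
  [  0.0900    0.1158    0.1676    0.1441    1.1012    0.1730    0.1088]
  [  0.1025    0.1617    0.0896    0.0978    0.0741    1.1821    0.1519]
  [  0.0571    0.0974    0.1367    0.1156    0.0480    0.1188    1.0444]
Total output x = L · d:
  x_0 = 1.1205·96 + 0.1020·61 + 0.0761·74 + 0.1230·49 + 0.1032·42 + 0.1811·82 + 0.1078·29 = 147.7587
  x_1 = 0.1089·96 + 1.0667·61 + 0.1389·74 + 0.1649·49 + 0.1190·42 + 0.1438·82 + 0.1530·29 = 115.1089
  x_2 = 0.0331·96 + 0.0814·61 + 1.1435·74 + 0.0426·49 + 0.1115·42 + 0.0822·82 + 0.0501·29 = 107.7187
  x_3 = 0.0663·96 + 0.1191·61 + 0.1732·74 + 1.1096·49 + 0.1380·42 + 0.1458·82 + 0.0663·29 = 100.4885
  x_4 = 0.0900·96 + 0.1158·61 + 0.1676·74 + 0.1441·49 + 1.1012·42 + 0.1730·82 + 0.1088·29 = 98.7609
  x_5 = 0.1025·96 + 0.1617·61 + 0.0896·74 + 0.0978·49 + 0.0741·42 + 1.1821·82 + 0.1519·29 = 135.5795
  x_6 = 0.0571·96 + 0.0974·61 + 0.1367·74 + 0.1156·49 + 0.0480·42 + 0.1188·82 + 1.0444·29 = 69.2437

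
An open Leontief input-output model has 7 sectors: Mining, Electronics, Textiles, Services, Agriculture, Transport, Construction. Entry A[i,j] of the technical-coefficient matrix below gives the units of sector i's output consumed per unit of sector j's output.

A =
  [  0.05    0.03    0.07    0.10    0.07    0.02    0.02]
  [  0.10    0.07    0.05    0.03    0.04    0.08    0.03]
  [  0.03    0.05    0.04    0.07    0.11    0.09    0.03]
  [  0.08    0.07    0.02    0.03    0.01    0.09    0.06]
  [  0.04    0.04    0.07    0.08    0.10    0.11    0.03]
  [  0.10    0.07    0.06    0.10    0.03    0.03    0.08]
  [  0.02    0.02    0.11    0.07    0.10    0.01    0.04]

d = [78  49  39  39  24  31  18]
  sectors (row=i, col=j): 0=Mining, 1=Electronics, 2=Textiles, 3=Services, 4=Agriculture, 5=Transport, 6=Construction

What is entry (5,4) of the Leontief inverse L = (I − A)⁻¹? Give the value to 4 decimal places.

L[5,4] = 0.0791

Form M = I − A:
  [  0.95   -0.03   -0.07   -0.10   -0.07   -0.02   -0.02]
  [ -0.10    0.93   -0.05   -0.03   -0.04   -0.08   -0.03]
  [ -0.03   -0.05    0.96   -0.07   -0.11   -0.09   -0.03]
  [ -0.08   -0.07   -0.02    0.97   -0.01   -0.09   -0.06]
  [ -0.04   -0.04   -0.07   -0.08    0.90   -0.11   -0.03]
  [ -0.10   -0.07   -0.06   -0.10   -0.03    0.97   -0.08]
  [ -0.02   -0.02   -0.11   -0.07   -0.10   -0.01    0.96]
Leontief inverse L = M⁻¹:
  [  1.0862    0.0614    0.1023    0.1399    0.1084    0.0627    0.0451]
  [  0.1430    1.1044    0.0897    0.0787    0.0824    0.1196    0.0578]
  [  0.0759    0.0880    1.0813    0.1201    0.1548    0.1385    0.0620]
  [  0.1193    0.1007    0.0572    1.0731    0.0463    0.1218    0.0861]
  [  0.0909    0.0826    0.1154    0.1367    1.1503    0.1632    0.0662]
  [  0.1466    0.1087    0.1053    0.1517    0.0791    1.0769    0.1114]
  [  0.0540    0.0515    0.1452    0.1124    0.1457    0.0568    1.0652]
Total output x = L · d:
  x_0 = 1.0862·78 + 0.0614·49 + 0.1023·39 + 0.1399·39 + 0.1084·24 + 0.0627·31 + 0.0451·18 = 102.5380
  x_1 = 0.1430·78 + 1.1044·49 + 0.0897·39 + 0.0787·39 + 0.0824·24 + 0.1196·31 + 0.0578·18 = 78.5613
  x_2 = 0.0759·78 + 0.0880·49 + 1.0813·39 + 0.1201·39 + 0.1548·24 + 0.1385·31 + 0.0620·18 = 66.2190
  x_3 = 0.1193·78 + 0.1007·49 + 0.0572·39 + 1.0731·39 + 0.0463·24 + 0.1218·31 + 0.0861·18 = 64.7562
  x_4 = 0.0909·78 + 0.0826·49 + 0.1154·39 + 0.1367·39 + 1.1503·24 + 0.1632·31 + 0.0662·18 = 54.8259
  x_5 = 0.1466·78 + 0.1087·49 + 0.1053·39 + 0.1517·39 + 0.0791·24 + 1.0769·31 + 0.1114·18 = 64.0654
  x_6 = 0.0540·78 + 0.0515·49 + 0.1452·39 + 0.1124·39 + 0.1457·24 + 0.0568·31 + 1.0652·18 = 41.2107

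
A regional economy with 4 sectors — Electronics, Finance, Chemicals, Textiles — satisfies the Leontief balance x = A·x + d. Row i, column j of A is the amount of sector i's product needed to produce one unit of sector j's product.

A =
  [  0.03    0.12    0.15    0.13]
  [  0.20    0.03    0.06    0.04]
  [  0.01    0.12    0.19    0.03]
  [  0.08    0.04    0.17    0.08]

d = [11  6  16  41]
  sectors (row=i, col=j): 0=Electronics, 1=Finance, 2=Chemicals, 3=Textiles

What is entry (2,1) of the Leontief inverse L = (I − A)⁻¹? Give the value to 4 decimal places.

Form M = I − A:
  [  0.97   -0.12   -0.15   -0.13]
  [ -0.20    0.97   -0.06   -0.04]
  [ -0.01   -0.12    0.81   -0.03]
  [ -0.08   -0.04   -0.17    0.92]
Leontief inverse L = M⁻¹:
  [  1.0828    0.1717    0.2486    0.1686]
  [  0.2312    1.0804    0.1405    0.0842]
  [  0.0518    0.1656    1.2682    0.0559]
  [  0.1138    0.0925    0.2621    1.1156]
Total output x = L · d:
  x_0 = 1.0828·11 + 0.1717·6 + 0.2486·16 + 0.1686·41 = 23.8299
  x_1 = 0.2312·11 + 1.0804·6 + 0.1405·16 + 0.0842·41 = 14.7260
  x_2 = 0.0518·11 + 0.1656·6 + 1.2682·16 + 0.0559·41 = 24.1452
  x_3 = 0.1138·11 + 0.0925·6 + 0.2621·16 + 1.1156·41 = 51.7393

L[2,1] = 0.1656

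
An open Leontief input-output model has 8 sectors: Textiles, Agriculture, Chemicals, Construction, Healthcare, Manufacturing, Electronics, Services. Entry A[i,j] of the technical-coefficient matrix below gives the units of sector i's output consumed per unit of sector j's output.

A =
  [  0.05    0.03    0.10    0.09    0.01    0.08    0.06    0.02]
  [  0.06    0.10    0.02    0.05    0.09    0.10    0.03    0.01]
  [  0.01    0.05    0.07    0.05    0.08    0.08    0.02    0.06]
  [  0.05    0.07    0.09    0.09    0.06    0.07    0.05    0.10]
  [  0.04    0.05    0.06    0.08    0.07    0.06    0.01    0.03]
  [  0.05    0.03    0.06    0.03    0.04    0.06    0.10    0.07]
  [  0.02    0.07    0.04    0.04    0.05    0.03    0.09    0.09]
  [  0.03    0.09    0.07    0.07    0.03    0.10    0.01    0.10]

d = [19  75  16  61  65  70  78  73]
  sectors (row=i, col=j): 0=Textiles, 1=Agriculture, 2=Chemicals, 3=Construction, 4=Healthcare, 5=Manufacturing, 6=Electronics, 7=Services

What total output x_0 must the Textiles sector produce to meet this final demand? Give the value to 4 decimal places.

Form M = I − A:
  [  0.95   -0.03   -0.10   -0.09   -0.01   -0.08   -0.06   -0.02]
  [ -0.06    0.90   -0.02   -0.05   -0.09   -0.10   -0.03   -0.01]
  [ -0.01   -0.05    0.93   -0.05   -0.08   -0.08   -0.02   -0.06]
  [ -0.05   -0.07   -0.09    0.91   -0.06   -0.07   -0.05   -0.10]
  [ -0.04   -0.05   -0.06   -0.08    0.93   -0.06   -0.01   -0.03]
  [ -0.05   -0.03   -0.06   -0.03   -0.04    0.94   -0.10   -0.07]
  [ -0.02   -0.07   -0.04   -0.04   -0.05   -0.03    0.91   -0.09]
  [ -0.03   -0.09   -0.07   -0.07   -0.03   -0.10   -0.01    0.90]
Leontief inverse L = M⁻¹:
  [  1.0806    0.0783    0.1537    0.1391    0.0552    0.1383    0.1015    0.0733]
  [  0.0963    1.1502    0.0714    0.1014    0.1376    0.1611    0.0712    0.0552]
  [  0.0400    0.0974    1.1183    0.0968    0.1245    0.1372    0.0534    0.1074]
  [  0.0916    0.1380    0.1591    1.1570    0.1198    0.1508    0.0974    0.1682]
  [  0.0700    0.0946    0.1085    0.1273    1.1124    0.1150    0.0428    0.0743]
  [  0.0794    0.0797    0.1104    0.0779    0.0826    1.1170    0.1396    0.1223]
  [  0.0501    0.1231    0.0873    0.0880    0.0945    0.0883    1.1253    0.1406]
  [  0.0676    0.1493    0.1285    0.1262    0.0819    0.1721    0.0517    1.1581]
Total output x = L · d:
  x_0 = 1.0806·19 + 0.0783·75 + 0.1537·16 + 0.1391·61 + 0.0552·65 + 0.1383·70 + 0.1015·78 + 0.0733·73 = 63.8797
  x_1 = 0.0963·19 + 1.1502·75 + 0.0714·16 + 0.1014·61 + 0.1376·65 + 0.1611·70 + 0.0712·78 + 0.0552·73 = 125.2312
  x_2 = 0.0400·19 + 0.0974·75 + 1.1183·16 + 0.0968·61 + 0.1245·65 + 0.1372·70 + 0.0534·78 + 0.1074·73 = 61.5721
  x_3 = 0.0916·19 + 0.1380·75 + 0.1591·16 + 1.1570·61 + 0.1198·65 + 0.1508·70 + 0.0974·78 + 0.1682·73 = 123.4325
  x_4 = 0.0700·19 + 0.0946·75 + 0.1085·16 + 0.1273·61 + 1.1124·65 + 0.1150·70 + 0.0428·78 + 0.0743·73 = 107.0394
  x_5 = 0.0794·19 + 0.0797·75 + 0.1104·16 + 0.0779·61 + 0.0826·65 + 1.1170·70 + 0.1396·78 + 0.1223·73 = 117.3759
  x_6 = 0.0501·19 + 0.1231·75 + 0.0873·16 + 0.0880·61 + 0.0945·65 + 0.0883·70 + 1.1253·78 + 0.1406·73 = 127.3112
  x_7 = 0.0676·19 + 0.1493·75 + 0.1285·16 + 0.1262·61 + 0.0819·65 + 0.1721·70 + 0.0517·78 + 1.1581·73 = 128.1771

63.8797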